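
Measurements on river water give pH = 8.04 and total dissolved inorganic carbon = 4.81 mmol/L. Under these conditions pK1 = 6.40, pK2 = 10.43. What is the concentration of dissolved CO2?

[CO2*] = 0.107 mmol/L

α₀ = 1 / (1 + K1/[H⁺] + K1K2/[H⁺]²) = 1 / (1 + 10^+1.64 + 10^-0.75)
   = 1 / (1 + 43.652 + 0.17783) = 1/44.829 = 0.02231
[CO2*] = α₀ × DIC = 0.02231 × 4.81 = 0.107 mmol/L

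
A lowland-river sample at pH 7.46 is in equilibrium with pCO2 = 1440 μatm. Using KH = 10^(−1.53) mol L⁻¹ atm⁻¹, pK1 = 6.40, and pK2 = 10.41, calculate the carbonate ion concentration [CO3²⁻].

[CO2*] = KH · pCO2 = 10^(−1.53) × 1440×10^-6 = 4.250×10^-5 mol/L
α₀ = 1/(1 + K1/[H⁺] + K1K2/[H⁺]²) = 1/(1 + 10^+1.06 + 10^-1.89) = 0.08004
DIC = [CO2*]/α₀ = 4.250×10^-5 / 0.08004 = 0.5310 mmol/L
[CO3²⁻] = α₂·DIC; α₂ = 0.001031, so [CO3²⁻] = 0.001031 × 0.5310 = 0.000547 mmol/L = 0.547 μmol/L

[CO3²⁻] = 0.547 μmol/L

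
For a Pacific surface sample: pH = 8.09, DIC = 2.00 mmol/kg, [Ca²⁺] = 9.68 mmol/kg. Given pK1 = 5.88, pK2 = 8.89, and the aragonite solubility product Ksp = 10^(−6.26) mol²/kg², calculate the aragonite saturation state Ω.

α₂ = 1 / (1 + [H⁺]/K2 + [H⁺]²/(K1K2)) = 1 / (1 + 10^+0.80 + 10^-1.41)
   = 1 / (1 + 6.3096 + 0.038905) = 1/7.3485 = 0.1361
[CO3²⁻] = α₂ × DIC = 0.1361 × 2.00 = 0.2722 mmol/kg
Ksp = 10^(−6.26) = 5.495×10^-7
Ω = [Ca²⁺][CO3²⁻]/Ksp = (9.68×10^-3)(2.722×10^-4) / 5.495×10^-7 = 4.79

Ω = 4.79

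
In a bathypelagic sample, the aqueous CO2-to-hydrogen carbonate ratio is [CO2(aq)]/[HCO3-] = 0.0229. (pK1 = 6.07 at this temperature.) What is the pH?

pH = 7.71

From K1 = [H⁺][HCO3-]/[CO2(aq)]:  pH = pK1 − log₁₀([CO2(aq)]/[HCO3-])
log₁₀(0.0229) = -1.640
pH = 6.07 − (-1.640) = 7.71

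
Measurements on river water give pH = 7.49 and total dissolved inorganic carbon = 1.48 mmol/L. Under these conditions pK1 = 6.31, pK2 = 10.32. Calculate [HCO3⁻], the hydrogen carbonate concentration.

[HCO3⁻] = 1.39 mmol/L

α₁ = 1 / (1 + [H⁺]/K1 + K2/[H⁺]) = 1 / (1 + 10^-1.18 + 10^-2.83)
   = 1 / (1 + 0.066069 + 0.0014791) = 1/1.0675 = 0.9367
[HCO3⁻] = α₁ × DIC = 0.9367 × 1.48 = 1.39 mmol/L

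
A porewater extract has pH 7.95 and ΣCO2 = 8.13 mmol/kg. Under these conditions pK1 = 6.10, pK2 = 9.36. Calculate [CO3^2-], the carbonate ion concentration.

α₂ = 1 / (1 + [H⁺]/K2 + [H⁺]²/(K1K2)) = 1 / (1 + 10^+1.41 + 10^-0.44)
   = 1 / (1 + 25.704 + 0.36308) = 1/27.067 = 0.03695
[CO3²⁻] = α₂ × DIC = 0.03695 × 8.13 = 0.300 mmol/kg

[CO3²⁻] = 0.300 mmol/kg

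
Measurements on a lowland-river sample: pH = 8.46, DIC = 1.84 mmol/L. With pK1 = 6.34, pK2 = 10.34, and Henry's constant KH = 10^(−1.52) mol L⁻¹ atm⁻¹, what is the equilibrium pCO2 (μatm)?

pCO2 = 453 μatm

α₀ = 1 / (1 + K1/[H⁺] + K1K2/[H⁺]²) = 1 / (1 + 10^+2.12 + 10^+0.24)
   = 1 / (1 + 131.83 + 1.7378) = 1/134.56 = 0.007431
[CO2*] = α₀ × DIC = 0.007431 × 1.84 = 0.01367 mmol/L = 13.67 μmol/L
pCO2 = [CO2*]/KH = 1.367×10^-5 / 3.020×10^-2 = 453 μatm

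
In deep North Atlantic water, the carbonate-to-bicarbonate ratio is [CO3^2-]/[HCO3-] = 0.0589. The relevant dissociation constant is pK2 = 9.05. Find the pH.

From K2 = [H⁺][CO3^2-]/[HCO3-]:  pH = pK2 + log₁₀([CO3^2-]/[HCO3-])
log₁₀(0.0589) = -1.230
pH = 9.05 + (-1.230) = 7.82

pH = 7.82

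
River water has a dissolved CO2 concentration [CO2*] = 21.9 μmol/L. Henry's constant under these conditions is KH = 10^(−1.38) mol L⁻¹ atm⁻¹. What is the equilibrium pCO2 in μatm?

KH = 10^(−1.38) = 4.169×10^-2 mol L⁻¹ atm⁻¹
pCO2 = [CO2*]/KH = 21.9×10^-6 / 4.169×10^-2 = 5.25×10^-4 atm = 525 μatm

pCO2 = 525 μatm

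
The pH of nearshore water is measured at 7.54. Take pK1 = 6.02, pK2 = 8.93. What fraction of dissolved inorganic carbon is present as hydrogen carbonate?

α₁ = 1 / (1 + [H⁺]/K1 + K2/[H⁺]) = 1 / (1 + 10^-1.52 + 10^-1.39)
   = 1 / (1 + 0.030200 + 0.040738) = 1/1.0709 = 0.9338

α₁ = 0.934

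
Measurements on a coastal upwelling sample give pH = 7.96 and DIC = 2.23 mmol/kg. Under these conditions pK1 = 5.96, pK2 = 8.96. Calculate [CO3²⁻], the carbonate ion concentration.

[CO3²⁻] = 0.201 mmol/kg

α₂ = 1 / (1 + [H⁺]/K2 + [H⁺]²/(K1K2)) = 1 / (1 + 10^+1.00 + 10^-1.00)
   = 1 / (1 + 10.000 + 0.10000) = 1/11.100 = 0.09009
[CO3²⁻] = α₂ × DIC = 0.09009 × 2.23 = 0.201 mmol/kg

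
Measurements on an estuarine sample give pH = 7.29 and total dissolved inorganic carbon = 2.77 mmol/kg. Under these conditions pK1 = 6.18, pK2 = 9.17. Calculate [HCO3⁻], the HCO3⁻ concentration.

α₁ = 1 / (1 + [H⁺]/K1 + K2/[H⁺]) = 1 / (1 + 10^-1.11 + 10^-1.88)
   = 1 / (1 + 0.077625 + 0.013183) = 1/1.0908 = 0.9168
[HCO3⁻] = α₁ × DIC = 0.9168 × 2.77 = 2.54 mmol/kg

[HCO3⁻] = 2.54 mmol/kg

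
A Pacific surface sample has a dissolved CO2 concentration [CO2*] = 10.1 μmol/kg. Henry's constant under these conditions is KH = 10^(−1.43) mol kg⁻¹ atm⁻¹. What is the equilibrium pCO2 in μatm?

pCO2 = 272 μatm

KH = 10^(−1.43) = 3.715×10^-2 mol kg⁻¹ atm⁻¹
pCO2 = [CO2*]/KH = 10.1×10^-6 / 3.715×10^-2 = 2.72×10^-4 atm = 272 μatm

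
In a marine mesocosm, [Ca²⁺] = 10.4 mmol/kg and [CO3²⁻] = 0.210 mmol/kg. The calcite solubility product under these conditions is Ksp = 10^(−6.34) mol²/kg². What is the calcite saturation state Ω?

Ksp = 10^(−6.34) = 4.571×10^-7
Ω = [Ca²⁺][CO3²⁻]/Ksp = (10.4×10^-3)(0.210×10^-3) / 4.571×10^-7 = 4.78

Ω = 4.78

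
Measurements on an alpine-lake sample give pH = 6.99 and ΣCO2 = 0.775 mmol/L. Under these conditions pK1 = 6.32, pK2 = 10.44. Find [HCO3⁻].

[HCO3⁻] = 0.638 mmol/L

α₁ = 1 / (1 + [H⁺]/K1 + K2/[H⁺]) = 1 / (1 + 10^-0.67 + 10^-3.45)
   = 1 / (1 + 0.21380 + 0.00035481) = 1/1.2142 = 0.8236
[HCO3⁻] = α₁ × DIC = 0.8236 × 0.775 = 0.638 mmol/L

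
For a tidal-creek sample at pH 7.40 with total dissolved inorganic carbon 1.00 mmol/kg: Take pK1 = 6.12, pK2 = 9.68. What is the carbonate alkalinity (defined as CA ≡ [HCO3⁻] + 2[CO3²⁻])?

CA = [HCO3⁻] + 2[CO3²⁻] = (α₁ + 2α₂)·DIC
At pH 7.40: [H⁺]/K1 = 10^-1.28 = 0.052481, K2/[H⁺] = 10^-2.28 = 0.0052481
α₁ = 1/(1 + 0.052481 + 0.0052481) = 1/1.0577 = 0.9454; α₂ = α₁·K2/[H⁺] = 0.004962
α₁ + 2α₂ = 0.9553
CA = 0.9553 × 1.00 = 0.955 mmol/kg

CA = 0.955 mmol/kg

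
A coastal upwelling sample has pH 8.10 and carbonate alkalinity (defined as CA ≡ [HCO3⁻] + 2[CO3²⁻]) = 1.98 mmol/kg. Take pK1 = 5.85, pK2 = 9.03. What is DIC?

DIC = 1.80 mmol/kg

CA = [HCO3⁻] + 2[CO3²⁻] = (α₁ + 2α₂)·DIC
At pH 8.10: [H⁺]/K1 = 10^-2.25 = 0.0056234, K2/[H⁺] = 10^-0.93 = 0.11749
α₁ = 1/(1 + 0.0056234 + 0.11749) = 1/1.1231 = 0.8904; α₂ = α₁·K2/[H⁺] = 0.1046
α₁ + 2α₂ = 1.0996
DIC = CA / (α₁ + 2α₂) = 1.98 / 1.0996 = 1.80 mmol/kg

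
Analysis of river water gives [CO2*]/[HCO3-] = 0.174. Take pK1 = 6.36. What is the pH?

From K1 = [H⁺][HCO3-]/[CO2*]:  pH = pK1 − log₁₀([CO2*]/[HCO3-])
log₁₀(0.174) = -0.759
pH = 6.36 − (-0.759) = 7.12

pH = 7.12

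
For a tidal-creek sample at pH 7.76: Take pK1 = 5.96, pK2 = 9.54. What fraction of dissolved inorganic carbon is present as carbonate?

α₂ = 1 / (1 + [H⁺]/K2 + [H⁺]²/(K1K2)) = 1 / (1 + 10^+1.78 + 10^-0.02)
   = 1 / (1 + 60.256 + 0.95499) = 1/62.211 = 0.01607

α₂ = 0.0161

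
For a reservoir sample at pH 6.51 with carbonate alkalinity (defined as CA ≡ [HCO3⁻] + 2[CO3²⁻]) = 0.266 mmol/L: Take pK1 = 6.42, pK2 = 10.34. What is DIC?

DIC = 0.482 mmol/L

CA = [HCO3⁻] + 2[CO3²⁻] = (α₁ + 2α₂)·DIC
At pH 6.51: [H⁺]/K1 = 10^-0.09 = 0.81283, K2/[H⁺] = 10^-3.83 = 0.00014791
α₁ = 1/(1 + 0.81283 + 0.00014791) = 1/1.8130 = 0.5516; α₂ = α₁·K2/[H⁺] = 8.158×10^-5
α₁ + 2α₂ = 0.5517
DIC = CA / (α₁ + 2α₂) = 0.266 / 0.5517 = 0.482 mmol/L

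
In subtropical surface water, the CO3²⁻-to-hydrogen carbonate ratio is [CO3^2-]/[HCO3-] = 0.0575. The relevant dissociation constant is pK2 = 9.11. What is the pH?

pH = 7.87

From K2 = [H⁺][CO3^2-]/[HCO3-]:  pH = pK2 + log₁₀([CO3^2-]/[HCO3-])
log₁₀(0.0575) = -1.240
pH = 9.11 + (-1.240) = 7.87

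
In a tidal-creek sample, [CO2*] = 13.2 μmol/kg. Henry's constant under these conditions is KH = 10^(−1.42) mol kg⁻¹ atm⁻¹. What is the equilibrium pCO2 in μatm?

KH = 10^(−1.42) = 3.802×10^-2 mol kg⁻¹ atm⁻¹
pCO2 = [CO2*]/KH = 13.2×10^-6 / 3.802×10^-2 = 3.47×10^-4 atm = 347 μatm

pCO2 = 347 μatm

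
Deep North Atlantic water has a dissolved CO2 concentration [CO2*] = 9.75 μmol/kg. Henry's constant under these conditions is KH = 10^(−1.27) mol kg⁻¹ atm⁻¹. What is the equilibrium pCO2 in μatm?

pCO2 = 182 μatm

KH = 10^(−1.27) = 5.370×10^-2 mol kg⁻¹ atm⁻¹
pCO2 = [CO2*]/KH = 9.75×10^-6 / 5.370×10^-2 = 1.82×10^-4 atm = 182 μatm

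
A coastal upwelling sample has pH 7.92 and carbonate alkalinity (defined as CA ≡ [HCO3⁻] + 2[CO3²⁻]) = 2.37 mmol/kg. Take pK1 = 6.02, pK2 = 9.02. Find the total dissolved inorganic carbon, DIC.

DIC = 2.23 mmol/kg

CA = [HCO3⁻] + 2[CO3²⁻] = (α₁ + 2α₂)·DIC
At pH 7.92: [H⁺]/K1 = 10^-1.90 = 0.012589, K2/[H⁺] = 10^-1.10 = 0.079433
α₁ = 1/(1 + 0.012589 + 0.079433) = 1/1.0920 = 0.9157; α₂ = α₁·K2/[H⁺] = 0.07274
α₁ + 2α₂ = 1.0612
DIC = CA / (α₁ + 2α₂) = 2.37 / 1.0612 = 2.23 mmol/kg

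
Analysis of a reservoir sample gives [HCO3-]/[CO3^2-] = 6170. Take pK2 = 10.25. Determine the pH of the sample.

From K2 = [H⁺][CO3^2-]/[HCO3-]:  pH = pK2 − log₁₀([HCO3-]/[CO3^2-])
log₁₀(6170) = +3.790
pH = 10.25 − (+3.790) = 6.46

pH = 6.46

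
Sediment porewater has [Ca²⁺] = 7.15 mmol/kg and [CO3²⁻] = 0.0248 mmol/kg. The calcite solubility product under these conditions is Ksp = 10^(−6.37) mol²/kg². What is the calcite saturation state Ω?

Ω = 0.416

Ksp = 10^(−6.37) = 4.266×10^-7
Ω = [Ca²⁺][CO3²⁻]/Ksp = (7.15×10^-3)(0.0248×10^-3) / 4.266×10^-7 = 0.416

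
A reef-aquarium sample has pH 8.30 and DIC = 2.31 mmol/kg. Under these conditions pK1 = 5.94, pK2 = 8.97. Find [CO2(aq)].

α₀ = 1 / (1 + K1/[H⁺] + K1K2/[H⁺]²) = 1 / (1 + 10^+2.36 + 10^+1.69)
   = 1 / (1 + 229.09 + 48.978) = 1/279.06 = 0.003583
[CO2*] = α₀ × DIC = 0.003583 × 2.31 = 0.00828 mmol/kg = 8.28 μmol/kg

[CO2*] = 8.28 μmol/kg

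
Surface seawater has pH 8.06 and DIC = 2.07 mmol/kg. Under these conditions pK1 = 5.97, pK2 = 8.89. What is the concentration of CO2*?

[CO2*] = 14.6 μmol/kg

α₀ = 1 / (1 + K1/[H⁺] + K1K2/[H⁺]²) = 1 / (1 + 10^+2.09 + 10^+1.26)
   = 1 / (1 + 123.03 + 18.197) = 1/142.22 = 0.007031
[CO2*] = α₀ × DIC = 0.007031 × 2.07 = 0.0146 mmol/kg = 14.6 μmol/kg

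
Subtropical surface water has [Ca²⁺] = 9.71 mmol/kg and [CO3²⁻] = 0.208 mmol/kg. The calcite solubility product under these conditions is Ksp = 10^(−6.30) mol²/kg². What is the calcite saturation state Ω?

Ksp = 10^(−6.30) = 5.012×10^-7
Ω = [Ca²⁺][CO3²⁻]/Ksp = (9.71×10^-3)(0.208×10^-3) / 5.012×10^-7 = 4.03

Ω = 4.03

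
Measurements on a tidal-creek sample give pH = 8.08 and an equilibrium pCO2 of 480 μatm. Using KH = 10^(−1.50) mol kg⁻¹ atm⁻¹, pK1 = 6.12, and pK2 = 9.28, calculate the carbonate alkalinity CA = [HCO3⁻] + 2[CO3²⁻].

CA = 1.56 mmol/kg

[CO2*] = KH · pCO2 = 10^(−1.50) × 480×10^-6 = 1.518×10^-5 mol/kg
α₀ = 1/(1 + K1/[H⁺] + K1K2/[H⁺]²) = 1/(1 + 10^+1.96 + 10^+0.76) = 0.01021
DIC = [CO2*]/α₀ = 1.518×10^-5 / 0.01021 = 1.487 mmol/kg
CA = (α₁ + 2α₂)·DIC = (0.9310 + 2×0.05875) × 1.487 = 1.56 mmol/kg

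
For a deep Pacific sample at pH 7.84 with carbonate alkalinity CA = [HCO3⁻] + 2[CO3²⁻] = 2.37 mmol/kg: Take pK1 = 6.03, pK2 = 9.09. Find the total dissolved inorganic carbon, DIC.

CA = [HCO3⁻] + 2[CO3²⁻] = (α₁ + 2α₂)·DIC
At pH 7.84: [H⁺]/K1 = 10^-1.81 = 0.015488, K2/[H⁺] = 10^-1.25 = 0.056234
α₁ = 1/(1 + 0.015488 + 0.056234) = 1/1.0717 = 0.9331; α₂ = α₁·K2/[H⁺] = 0.05247
α₁ + 2α₂ = 1.0380
DIC = CA / (α₁ + 2α₂) = 2.37 / 1.0380 = 2.28 mmol/kg

DIC = 2.28 mmol/kg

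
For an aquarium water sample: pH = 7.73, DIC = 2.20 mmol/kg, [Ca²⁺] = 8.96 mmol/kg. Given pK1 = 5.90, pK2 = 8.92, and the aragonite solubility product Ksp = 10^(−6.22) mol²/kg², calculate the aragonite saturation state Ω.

α₂ = 1 / (1 + [H⁺]/K2 + [H⁺]²/(K1K2)) = 1 / (1 + 10^+1.19 + 10^-0.64)
   = 1 / (1 + 15.488 + 0.22909) = 1/16.717 = 0.05982
[CO3²⁻] = α₂ × DIC = 0.05982 × 2.20 = 0.1316 mmol/kg
Ksp = 10^(−6.22) = 6.026×10^-7
Ω = [Ca²⁺][CO3²⁻]/Ksp = (8.96×10^-3)(1.316×10^-4) / 6.026×10^-7 = 1.96

Ω = 1.96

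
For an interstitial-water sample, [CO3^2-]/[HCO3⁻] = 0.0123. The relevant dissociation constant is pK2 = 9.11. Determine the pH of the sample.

From K2 = [H⁺][CO3^2-]/[HCO3⁻]:  pH = pK2 + log₁₀([CO3^2-]/[HCO3⁻])
log₁₀(0.0123) = -1.910
pH = 9.11 + (-1.910) = 7.20

pH = 7.20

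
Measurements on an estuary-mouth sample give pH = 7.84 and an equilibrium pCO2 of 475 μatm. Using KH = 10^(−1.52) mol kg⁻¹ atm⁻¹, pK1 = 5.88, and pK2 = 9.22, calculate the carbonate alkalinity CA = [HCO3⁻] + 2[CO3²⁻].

CA = 1.42 mmol/kg

[CO2*] = KH · pCO2 = 10^(−1.52) × 475×10^-6 = 1.434×10^-5 mol/kg
α₀ = 1/(1 + K1/[H⁺] + K1K2/[H⁺]²) = 1/(1 + 10^+1.96 + 10^+0.58) = 0.01042
DIC = [CO2*]/α₀ = 1.434×10^-5 / 0.01042 = 1.377 mmol/kg
CA = (α₁ + 2α₂)·DIC = (0.9500 + 2×0.03960) × 1.377 = 1.42 mmol/kg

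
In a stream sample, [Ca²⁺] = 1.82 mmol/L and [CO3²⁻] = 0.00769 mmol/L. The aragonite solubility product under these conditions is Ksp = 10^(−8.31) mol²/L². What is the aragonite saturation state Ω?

Ω = 2.86

Ksp = 10^(−8.31) = 4.898×10^-9
Ω = [Ca²⁺][CO3²⁻]/Ksp = (1.82×10^-3)(0.00769×10^-3) / 4.898×10^-9 = 2.86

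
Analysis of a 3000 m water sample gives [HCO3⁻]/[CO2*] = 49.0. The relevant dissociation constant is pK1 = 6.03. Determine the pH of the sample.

pH = 7.72

From K1 = [H⁺][HCO3⁻]/[CO2*]:  pH = pK1 + log₁₀([HCO3⁻]/[CO2*])
log₁₀(49.0) = +1.690
pH = 6.03 + (+1.690) = 7.72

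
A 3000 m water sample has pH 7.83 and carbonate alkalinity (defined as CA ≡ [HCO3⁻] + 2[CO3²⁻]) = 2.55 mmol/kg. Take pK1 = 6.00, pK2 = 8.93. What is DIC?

CA = [HCO3⁻] + 2[CO3²⁻] = (α₁ + 2α₂)·DIC
At pH 7.83: [H⁺]/K1 = 10^-1.83 = 0.014791, K2/[H⁺] = 10^-1.10 = 0.079433
α₁ = 1/(1 + 0.014791 + 0.079433) = 1/1.0942 = 0.9139; α₂ = α₁·K2/[H⁺] = 0.07259
α₁ + 2α₂ = 1.0591
DIC = CA / (α₁ + 2α₂) = 2.55 / 1.0591 = 2.41 mmol/kg

DIC = 2.41 mmol/kg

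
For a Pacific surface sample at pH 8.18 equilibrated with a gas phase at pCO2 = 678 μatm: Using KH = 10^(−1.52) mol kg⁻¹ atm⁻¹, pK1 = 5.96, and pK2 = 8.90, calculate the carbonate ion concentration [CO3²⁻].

[CO3²⁻] = 0.647 mmol/kg

[CO2*] = KH · pCO2 = 10^(−1.52) × 678×10^-6 = 2.048×10^-5 mol/kg
α₀ = 1/(1 + K1/[H⁺] + K1K2/[H⁺]²) = 1/(1 + 10^+2.22 + 10^+1.50) = 0.005036
DIC = [CO2*]/α₀ = 2.048×10^-5 / 0.005036 = 4.066 mmol/kg
[CO3²⁻] = α₂·DIC; α₂ = 0.1592, so [CO3²⁻] = 0.1592 × 4.066 = 0.647 mmol/kg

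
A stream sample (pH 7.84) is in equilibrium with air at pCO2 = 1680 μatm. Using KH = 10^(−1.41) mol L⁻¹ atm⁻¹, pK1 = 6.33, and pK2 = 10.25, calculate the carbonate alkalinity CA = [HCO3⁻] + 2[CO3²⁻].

CA = 2.13 mmol/L

[CO2*] = KH · pCO2 = 10^(−1.41) × 1680×10^-6 = 6.536×10^-5 mol/L
α₀ = 1/(1 + K1/[H⁺] + K1K2/[H⁺]²) = 1/(1 + 10^+1.51 + 10^-0.90) = 0.02986
DIC = [CO2*]/α₀ = 6.536×10^-5 / 0.02986 = 2.189 mmol/L
CA = (α₁ + 2α₂)·DIC = (0.9664 + 2×0.003760) × 2.189 = 2.13 mmol/L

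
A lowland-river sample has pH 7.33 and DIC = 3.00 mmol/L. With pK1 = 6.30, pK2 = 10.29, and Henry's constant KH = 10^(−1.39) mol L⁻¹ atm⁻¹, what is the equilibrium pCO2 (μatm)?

α₀ = 1 / (1 + K1/[H⁺] + K1K2/[H⁺]²) = 1 / (1 + 10^+1.03 + 10^-1.93)
   = 1 / (1 + 10.715 + 0.011749) = 1/11.727 = 0.08527
[CO2*] = α₀ × DIC = 0.08527 × 3.00 = 0.2558 mmol/L
pCO2 = [CO2*]/KH = 2.558×10^-4 / 4.074×10^-2 = 6280 μatm

pCO2 = 6280 μatm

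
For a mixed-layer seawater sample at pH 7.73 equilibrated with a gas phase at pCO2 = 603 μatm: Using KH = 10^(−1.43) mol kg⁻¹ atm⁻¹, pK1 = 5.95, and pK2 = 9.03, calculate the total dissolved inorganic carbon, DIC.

DIC = 1.44 mmol/kg

[CO2*] = KH · pCO2 = 10^(−1.43) × 603×10^-6 = 2.240×10^-5 mol/kg
α₀ = 1/(1 + K1/[H⁺] + K1K2/[H⁺]²) = 1/(1 + 10^+1.78 + 10^+0.48) = 0.01556
DIC = [CO2*]/α₀ = 2.240×10^-5 / 0.01556 = 1.44 mmol/kg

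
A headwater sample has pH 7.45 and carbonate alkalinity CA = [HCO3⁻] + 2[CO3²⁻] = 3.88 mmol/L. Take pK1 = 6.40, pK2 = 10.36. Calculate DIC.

CA = [HCO3⁻] + 2[CO3²⁻] = (α₁ + 2α₂)·DIC
At pH 7.45: [H⁺]/K1 = 10^-1.05 = 0.089125, K2/[H⁺] = 10^-2.91 = 0.0012303
α₁ = 1/(1 + 0.089125 + 0.0012303) = 1/1.0904 = 0.9171; α₂ = α₁·K2/[H⁺] = 0.001128
α₁ + 2α₂ = 0.9194
DIC = CA / (α₁ + 2α₂) = 3.88 / 0.9194 = 4.22 mmol/L

DIC = 4.22 mmol/L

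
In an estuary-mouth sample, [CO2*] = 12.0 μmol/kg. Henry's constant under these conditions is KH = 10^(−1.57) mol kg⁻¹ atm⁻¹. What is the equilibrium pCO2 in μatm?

pCO2 = 446 μatm

KH = 10^(−1.57) = 2.692×10^-2 mol kg⁻¹ atm⁻¹
pCO2 = [CO2*]/KH = 12.0×10^-6 / 2.692×10^-2 = 4.46×10^-4 atm = 446 μatm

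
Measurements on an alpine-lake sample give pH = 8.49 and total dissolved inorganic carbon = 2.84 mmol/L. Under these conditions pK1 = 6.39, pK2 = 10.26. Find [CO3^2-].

[CO3²⁻] = 0.0471 mmol/L

α₂ = 1 / (1 + [H⁺]/K2 + [H⁺]²/(K1K2)) = 1 / (1 + 10^+1.77 + 10^-0.33)
   = 1 / (1 + 58.884 + 0.46774) = 1/60.352 = 0.01657
[CO3²⁻] = α₂ × DIC = 0.01657 × 2.84 = 0.0471 mmol/L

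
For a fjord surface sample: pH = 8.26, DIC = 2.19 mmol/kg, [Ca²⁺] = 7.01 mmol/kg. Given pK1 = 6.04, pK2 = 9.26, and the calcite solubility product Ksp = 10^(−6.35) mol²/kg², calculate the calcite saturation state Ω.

Ω = 3.11

α₂ = 1 / (1 + [H⁺]/K2 + [H⁺]²/(K1K2)) = 1 / (1 + 10^+1.00 + 10^-1.22)
   = 1 / (1 + 10.000 + 0.060256) = 1/11.060 = 0.09041
[CO3²⁻] = α₂ × DIC = 0.09041 × 2.19 = 0.1980 mmol/kg
Ksp = 10^(−6.35) = 4.467×10^-7
Ω = [Ca²⁺][CO3²⁻]/Ksp = (7.01×10^-3)(1.980×10^-4) / 4.467×10^-7 = 3.11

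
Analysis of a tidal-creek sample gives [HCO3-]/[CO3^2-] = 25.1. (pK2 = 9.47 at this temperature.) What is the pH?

From K2 = [H⁺][CO3^2-]/[HCO3-]:  pH = pK2 − log₁₀([HCO3-]/[CO3^2-])
log₁₀(25.1) = +1.400
pH = 9.47 − (+1.400) = 8.07

pH = 8.07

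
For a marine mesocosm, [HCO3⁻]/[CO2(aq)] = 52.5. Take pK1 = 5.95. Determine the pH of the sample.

From K1 = [H⁺][HCO3⁻]/[CO2(aq)]:  pH = pK1 + log₁₀([HCO3⁻]/[CO2(aq)])
log₁₀(52.5) = +1.720
pH = 5.95 + (+1.720) = 7.67

pH = 7.67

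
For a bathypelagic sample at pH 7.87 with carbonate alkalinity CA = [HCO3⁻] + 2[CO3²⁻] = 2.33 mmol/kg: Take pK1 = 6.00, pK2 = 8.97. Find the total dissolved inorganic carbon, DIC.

CA = [HCO3⁻] + 2[CO3²⁻] = (α₁ + 2α₂)·DIC
At pH 7.87: [H⁺]/K1 = 10^-1.87 = 0.013490, K2/[H⁺] = 10^-1.10 = 0.079433
α₁ = 1/(1 + 0.013490 + 0.079433) = 1/1.0929 = 0.9150; α₂ = α₁·K2/[H⁺] = 0.07268
α₁ + 2α₂ = 1.0603
DIC = CA / (α₁ + 2α₂) = 2.33 / 1.0603 = 2.20 mmol/kg

DIC = 2.20 mmol/kg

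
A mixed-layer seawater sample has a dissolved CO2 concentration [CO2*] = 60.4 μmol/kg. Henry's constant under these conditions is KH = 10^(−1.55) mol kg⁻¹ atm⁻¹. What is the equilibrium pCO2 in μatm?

pCO2 = 2140 μatm

KH = 10^(−1.55) = 2.818×10^-2 mol kg⁻¹ atm⁻¹
pCO2 = [CO2*]/KH = 60.4×10^-6 / 2.818×10^-2 = 2.14×10^-3 atm = 2140 μatm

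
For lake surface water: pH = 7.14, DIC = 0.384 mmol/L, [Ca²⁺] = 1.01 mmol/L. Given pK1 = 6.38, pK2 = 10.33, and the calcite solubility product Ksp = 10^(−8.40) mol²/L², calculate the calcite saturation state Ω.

Ω = 0.0536

α₂ = 1 / (1 + [H⁺]/K2 + [H⁺]²/(K1K2)) = 1 / (1 + 10^+3.19 + 10^+2.43)
   = 1 / (1 + 1548.8 + 269.15) = 1/1819.0 = 0.0005498
[CO3²⁻] = α₂ × DIC = 0.0005498 × 0.384 = 0.0002111 mmol/L = 0.2111 μmol/L
Ksp = 10^(−8.40) = 3.981×10^-9
Ω = [Ca²⁺][CO3²⁻]/Ksp = (1.01×10^-3)(2.111×10^-7) / 3.981×10^-9 = 0.0536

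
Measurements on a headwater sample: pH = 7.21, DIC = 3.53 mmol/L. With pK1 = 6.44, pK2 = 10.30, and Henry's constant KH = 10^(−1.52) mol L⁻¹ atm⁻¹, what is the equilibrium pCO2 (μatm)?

pCO2 = 1.70×10^4 μatm

α₀ = 1 / (1 + K1/[H⁺] + K1K2/[H⁺]²) = 1 / (1 + 10^+0.77 + 10^-2.32)
   = 1 / (1 + 5.8884 + 0.0047863) = 1/6.8932 = 0.1451
[CO2*] = α₀ × DIC = 0.1451 × 3.53 = 0.5121 mmol/L
pCO2 = [CO2*]/KH = 5.121×10^-4 / 3.020×10^-2 = 1.70×10^4 μatm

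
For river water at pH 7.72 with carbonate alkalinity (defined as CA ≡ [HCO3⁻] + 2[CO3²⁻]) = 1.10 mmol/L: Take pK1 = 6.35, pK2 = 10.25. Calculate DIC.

DIC = 1.14 mmol/L

CA = [HCO3⁻] + 2[CO3²⁻] = (α₁ + 2α₂)·DIC
At pH 7.72: [H⁺]/K1 = 10^-1.37 = 0.042658, K2/[H⁺] = 10^-2.53 = 0.0029512
α₁ = 1/(1 + 0.042658 + 0.0029512) = 1/1.0456 = 0.9564; α₂ = α₁·K2/[H⁺] = 0.002822
α₁ + 2α₂ = 0.9620
DIC = CA / (α₁ + 2α₂) = 1.10 / 0.9620 = 1.14 mmol/L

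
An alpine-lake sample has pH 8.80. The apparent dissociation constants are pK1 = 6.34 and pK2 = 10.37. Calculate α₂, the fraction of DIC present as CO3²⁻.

α₂ = 1 / (1 + [H⁺]/K2 + [H⁺]²/(K1K2)) = 1 / (1 + 10^+1.57 + 10^-0.89)
   = 1 / (1 + 37.154 + 0.12882) = 1/38.282 = 0.02612

α₂ = 0.0261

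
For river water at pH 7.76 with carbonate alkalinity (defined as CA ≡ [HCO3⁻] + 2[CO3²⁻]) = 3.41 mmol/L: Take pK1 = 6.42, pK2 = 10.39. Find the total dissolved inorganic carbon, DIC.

CA = [HCO3⁻] + 2[CO3²⁻] = (α₁ + 2α₂)·DIC
At pH 7.76: [H⁺]/K1 = 10^-1.34 = 0.045709, K2/[H⁺] = 10^-2.63 = 0.0023442
α₁ = 1/(1 + 0.045709 + 0.0023442) = 1/1.0481 = 0.9542; α₂ = α₁·K2/[H⁺] = 0.002237
α₁ + 2α₂ = 0.9586
DIC = CA / (α₁ + 2α₂) = 3.41 / 0.9586 = 3.56 mmol/L

DIC = 3.56 mmol/L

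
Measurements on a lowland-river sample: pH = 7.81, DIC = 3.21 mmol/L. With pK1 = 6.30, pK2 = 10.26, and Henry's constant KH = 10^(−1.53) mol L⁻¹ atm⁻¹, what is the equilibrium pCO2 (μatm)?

α₀ = 1 / (1 + K1/[H⁺] + K1K2/[H⁺]²) = 1 / (1 + 10^+1.51 + 10^-0.94)
   = 1 / (1 + 32.359 + 0.11482) = 1/33.474 = 0.02987
[CO2*] = α₀ × DIC = 0.02987 × 3.21 = 0.09589 mmol/L
pCO2 = [CO2*]/KH = 9.589×10^-5 / 2.951×10^-2 = 3250 μatm

pCO2 = 3250 μatm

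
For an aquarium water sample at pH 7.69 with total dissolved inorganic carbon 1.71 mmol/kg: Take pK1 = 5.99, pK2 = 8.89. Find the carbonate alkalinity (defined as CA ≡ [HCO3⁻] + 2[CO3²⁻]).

CA = 1.78 mmol/kg

CA = [HCO3⁻] + 2[CO3²⁻] = (α₁ + 2α₂)·DIC
At pH 7.69: [H⁺]/K1 = 10^-1.70 = 0.019953, K2/[H⁺] = 10^-1.20 = 0.063096
α₁ = 1/(1 + 0.019953 + 0.063096) = 1/1.0830 = 0.9233; α₂ = α₁·K2/[H⁺] = 0.05826
α₁ + 2α₂ = 1.0398
CA = 1.0398 × 1.71 = 1.78 mmol/kg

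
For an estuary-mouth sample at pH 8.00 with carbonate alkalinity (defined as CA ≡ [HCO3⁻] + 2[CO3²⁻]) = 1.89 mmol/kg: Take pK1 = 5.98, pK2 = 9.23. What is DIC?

CA = [HCO3⁻] + 2[CO3²⁻] = (α₁ + 2α₂)·DIC
At pH 8.00: [H⁺]/K1 = 10^-2.02 = 0.0095499, K2/[H⁺] = 10^-1.23 = 0.058884
α₁ = 1/(1 + 0.0095499 + 0.058884) = 1/1.0684 = 0.9359; α₂ = α₁·K2/[H⁺] = 0.05511
α₁ + 2α₂ = 1.0462
DIC = CA / (α₁ + 2α₂) = 1.89 / 1.0462 = 1.81 mmol/kg

DIC = 1.81 mmol/kg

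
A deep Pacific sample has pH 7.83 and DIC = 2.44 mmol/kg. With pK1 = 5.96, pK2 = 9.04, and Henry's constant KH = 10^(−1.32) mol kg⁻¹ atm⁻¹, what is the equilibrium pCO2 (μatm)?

α₀ = 1 / (1 + K1/[H⁺] + K1K2/[H⁺]²) = 1 / (1 + 10^+1.87 + 10^+0.66)
   = 1 / (1 + 74.131 + 4.5709) = 1/79.702 = 0.01255
[CO2*] = α₀ × DIC = 0.01255 × 2.44 = 0.03061 mmol/kg
pCO2 = [CO2*]/KH = 3.061×10^-5 / 4.786×10^-2 = 640 μatm

pCO2 = 640 μatm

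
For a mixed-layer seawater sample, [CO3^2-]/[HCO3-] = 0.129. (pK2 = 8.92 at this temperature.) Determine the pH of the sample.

pH = 8.03

From K2 = [H⁺][CO3^2-]/[HCO3-]:  pH = pK2 + log₁₀([CO3^2-]/[HCO3-])
log₁₀(0.129) = -0.889
pH = 8.92 + (-0.889) = 8.03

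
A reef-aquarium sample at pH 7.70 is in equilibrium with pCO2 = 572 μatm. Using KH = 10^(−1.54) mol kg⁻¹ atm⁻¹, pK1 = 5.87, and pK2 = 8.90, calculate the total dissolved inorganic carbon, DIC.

DIC = 1.20 mmol/kg

[CO2*] = KH · pCO2 = 10^(−1.54) × 572×10^-6 = 1.650×10^-5 mol/kg
α₀ = 1/(1 + K1/[H⁺] + K1K2/[H⁺]²) = 1/(1 + 10^+1.83 + 10^+0.63) = 0.01372
DIC = [CO2*]/α₀ = 1.650×10^-5 / 0.01372 = 1.20 mmol/kg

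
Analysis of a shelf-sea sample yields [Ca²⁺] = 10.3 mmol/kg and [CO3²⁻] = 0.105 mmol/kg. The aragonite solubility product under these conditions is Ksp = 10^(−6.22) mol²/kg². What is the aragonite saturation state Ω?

Ksp = 10^(−6.22) = 6.026×10^-7
Ω = [Ca²⁺][CO3²⁻]/Ksp = (10.3×10^-3)(0.105×10^-3) / 6.026×10^-7 = 1.79

Ω = 1.79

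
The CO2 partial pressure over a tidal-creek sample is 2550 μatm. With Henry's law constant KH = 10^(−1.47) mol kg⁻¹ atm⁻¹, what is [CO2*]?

KH = 10^(−1.47) = 3.388×10^-2 mol kg⁻¹ atm⁻¹
[CO2*] = KH · pCO2 = 3.388×10^-2 × 2550×10^-6 atm = 8.64×10^-5 mol/kg

[CO2*] = 86.4 μmol/kg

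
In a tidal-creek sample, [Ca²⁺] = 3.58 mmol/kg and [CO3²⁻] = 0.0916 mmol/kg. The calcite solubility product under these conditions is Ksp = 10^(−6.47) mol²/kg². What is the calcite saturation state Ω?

Ksp = 10^(−6.47) = 3.388×10^-7
Ω = [Ca²⁺][CO3²⁻]/Ksp = (3.58×10^-3)(0.0916×10^-3) / 3.388×10^-7 = 0.968

Ω = 0.968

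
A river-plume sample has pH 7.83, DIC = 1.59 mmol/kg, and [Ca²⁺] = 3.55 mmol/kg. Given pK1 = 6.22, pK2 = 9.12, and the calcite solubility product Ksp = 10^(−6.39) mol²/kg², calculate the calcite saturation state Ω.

Ω = 0.661

α₂ = 1 / (1 + [H⁺]/K2 + [H⁺]²/(K1K2)) = 1 / (1 + 10^+1.29 + 10^-0.32)
   = 1 / (1 + 19.498 + 0.47863) = 1/20.977 = 0.04767
[CO3²⁻] = α₂ × DIC = 0.04767 × 1.59 = 0.07580 mmol/kg
Ksp = 10^(−6.39) = 4.074×10^-7
Ω = [Ca²⁺][CO3²⁻]/Ksp = (3.55×10^-3)(7.580×10^-5) / 4.074×10^-7 = 0.661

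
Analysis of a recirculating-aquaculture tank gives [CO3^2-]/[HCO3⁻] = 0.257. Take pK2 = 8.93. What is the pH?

pH = 8.34

From K2 = [H⁺][CO3^2-]/[HCO3⁻]:  pH = pK2 + log₁₀([CO3^2-]/[HCO3⁻])
log₁₀(0.257) = -0.590
pH = 8.93 + (-0.590) = 8.34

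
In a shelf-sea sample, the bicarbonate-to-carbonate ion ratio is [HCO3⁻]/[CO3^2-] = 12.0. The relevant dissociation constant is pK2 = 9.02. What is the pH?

pH = 7.94

From K2 = [H⁺][CO3^2-]/[HCO3⁻]:  pH = pK2 − log₁₀([HCO3⁻]/[CO3^2-])
log₁₀(12.0) = +1.079
pH = 9.02 − (+1.079) = 7.94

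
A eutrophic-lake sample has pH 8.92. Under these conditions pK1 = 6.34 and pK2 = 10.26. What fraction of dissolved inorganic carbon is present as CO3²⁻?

α₂ = 1 / (1 + [H⁺]/K2 + [H⁺]²/(K1K2)) = 1 / (1 + 10^+1.34 + 10^-1.24)
   = 1 / (1 + 21.878 + 0.057544) = 1/22.935 = 0.04360

α₂ = 0.0436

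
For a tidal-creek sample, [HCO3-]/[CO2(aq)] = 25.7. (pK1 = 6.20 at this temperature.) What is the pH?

pH = 7.61

From K1 = [H⁺][HCO3-]/[CO2(aq)]:  pH = pK1 + log₁₀([HCO3-]/[CO2(aq)])
log₁₀(25.7) = +1.410
pH = 6.20 + (+1.410) = 7.61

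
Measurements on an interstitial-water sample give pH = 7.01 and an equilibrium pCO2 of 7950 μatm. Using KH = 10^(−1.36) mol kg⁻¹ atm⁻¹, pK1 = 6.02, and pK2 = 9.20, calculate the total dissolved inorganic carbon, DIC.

DIC = 3.76 mmol/kg

[CO2*] = KH · pCO2 = 10^(−1.36) × 7950×10^-6 = 3.470×10^-4 mol/kg
α₀ = 1/(1 + K1/[H⁺] + K1K2/[H⁺]²) = 1/(1 + 10^+0.99 + 10^-1.20) = 0.09229
DIC = [CO2*]/α₀ = 3.470×10^-4 / 0.09229 = 3.76 mmol/kg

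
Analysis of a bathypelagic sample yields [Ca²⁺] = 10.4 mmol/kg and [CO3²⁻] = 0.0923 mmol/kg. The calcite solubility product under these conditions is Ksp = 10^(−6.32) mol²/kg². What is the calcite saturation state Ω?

Ω = 2.01

Ksp = 10^(−6.32) = 4.786×10^-7
Ω = [Ca²⁺][CO3²⁻]/Ksp = (10.4×10^-3)(0.0923×10^-3) / 4.786×10^-7 = 2.01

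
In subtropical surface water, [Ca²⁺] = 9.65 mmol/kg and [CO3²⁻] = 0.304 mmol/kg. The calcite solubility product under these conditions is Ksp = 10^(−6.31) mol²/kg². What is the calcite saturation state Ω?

Ω = 5.99

Ksp = 10^(−6.31) = 4.898×10^-7
Ω = [Ca²⁺][CO3²⁻]/Ksp = (9.65×10^-3)(0.304×10^-3) / 4.898×10^-7 = 5.99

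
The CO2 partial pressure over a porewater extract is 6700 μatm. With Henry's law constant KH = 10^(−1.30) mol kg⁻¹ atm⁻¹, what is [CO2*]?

[CO2*] = 336 μmol/kg

KH = 10^(−1.30) = 5.012×10^-2 mol kg⁻¹ atm⁻¹
[CO2*] = KH · pCO2 = 5.012×10^-2 × 6700×10^-6 atm = 3.36×10^-4 mol/kg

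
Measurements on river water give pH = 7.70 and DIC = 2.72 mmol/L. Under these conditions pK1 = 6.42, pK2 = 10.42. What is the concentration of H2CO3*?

[CO2*] = 0.135 mmol/L

α₀ = 1 / (1 + K1/[H⁺] + K1K2/[H⁺]²) = 1 / (1 + 10^+1.28 + 10^-1.44)
   = 1 / (1 + 19.055 + 0.036308) = 1/20.091 = 0.04977
[CO2*] = α₀ × DIC = 0.04977 × 2.72 = 0.135 mmol/L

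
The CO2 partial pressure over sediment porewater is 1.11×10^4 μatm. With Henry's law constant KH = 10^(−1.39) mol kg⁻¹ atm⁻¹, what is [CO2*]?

[CO2*] = 452 μmol/kg

KH = 10^(−1.39) = 4.074×10^-2 mol kg⁻¹ atm⁻¹
[CO2*] = KH · pCO2 = 4.074×10^-2 × 1.11×10^4×10^-6 atm = 4.52×10^-4 mol/kg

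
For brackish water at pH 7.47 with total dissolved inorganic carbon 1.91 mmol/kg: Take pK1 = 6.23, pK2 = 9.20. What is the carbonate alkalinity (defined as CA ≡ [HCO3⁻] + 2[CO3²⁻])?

CA = 1.84 mmol/kg

CA = [HCO3⁻] + 2[CO3²⁻] = (α₁ + 2α₂)·DIC
At pH 7.47: [H⁺]/K1 = 10^-1.24 = 0.057544, K2/[H⁺] = 10^-1.73 = 0.018621
α₁ = 1/(1 + 0.057544 + 0.018621) = 1/1.0762 = 0.9292; α₂ = α₁·K2/[H⁺] = 0.01730
α₁ + 2α₂ = 0.9638
CA = 0.9638 × 1.91 = 1.84 mmol/kg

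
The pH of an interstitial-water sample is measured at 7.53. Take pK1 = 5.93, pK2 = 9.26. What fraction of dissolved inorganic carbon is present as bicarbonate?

α₁ = 1 / (1 + [H⁺]/K1 + K2/[H⁺]) = 1 / (1 + 10^-1.60 + 10^-1.73)
   = 1 / (1 + 0.025119 + 0.018621) = 1/1.0437 = 0.9581

α₁ = 0.958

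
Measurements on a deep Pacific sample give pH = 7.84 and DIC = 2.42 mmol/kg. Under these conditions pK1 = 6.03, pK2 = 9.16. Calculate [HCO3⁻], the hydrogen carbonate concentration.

[HCO3⁻] = 2.28 mmol/kg

α₁ = 1 / (1 + [H⁺]/K1 + K2/[H⁺]) = 1 / (1 + 10^-1.81 + 10^-1.32)
   = 1 / (1 + 0.015488 + 0.047863) = 1/1.0634 = 0.9404
[HCO3⁻] = α₁ × DIC = 0.9404 × 2.42 = 2.28 mmol/kg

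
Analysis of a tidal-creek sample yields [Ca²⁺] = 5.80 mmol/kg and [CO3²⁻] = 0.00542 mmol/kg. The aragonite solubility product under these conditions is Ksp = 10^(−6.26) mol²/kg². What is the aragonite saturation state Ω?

Ω = 0.0572

Ksp = 10^(−6.26) = 5.495×10^-7
Ω = [Ca²⁺][CO3²⁻]/Ksp = (5.80×10^-3)(0.00542×10^-3) / 5.495×10^-7 = 0.0572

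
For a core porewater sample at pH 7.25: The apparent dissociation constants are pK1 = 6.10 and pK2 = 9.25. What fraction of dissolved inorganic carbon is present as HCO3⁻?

α₁ = 1 / (1 + [H⁺]/K1 + K2/[H⁺]) = 1 / (1 + 10^-1.15 + 10^-2.00)
   = 1 / (1 + 0.070795 + 0.010000) = 1/1.0808 = 0.9252

α₁ = 0.925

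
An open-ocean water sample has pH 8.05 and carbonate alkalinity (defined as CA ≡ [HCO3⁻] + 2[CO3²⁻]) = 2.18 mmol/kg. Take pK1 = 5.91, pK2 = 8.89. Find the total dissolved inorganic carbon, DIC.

CA = [HCO3⁻] + 2[CO3²⁻] = (α₁ + 2α₂)·DIC
At pH 8.05: [H⁺]/K1 = 10^-2.14 = 0.0072444, K2/[H⁺] = 10^-0.84 = 0.14454
α₁ = 1/(1 + 0.0072444 + 0.14454) = 1/1.1518 = 0.8682; α₂ = α₁·K2/[H⁺] = 0.1255
α₁ + 2α₂ = 1.1192
DIC = CA / (α₁ + 2α₂) = 2.18 / 1.1192 = 1.95 mmol/kg

DIC = 1.95 mmol/kg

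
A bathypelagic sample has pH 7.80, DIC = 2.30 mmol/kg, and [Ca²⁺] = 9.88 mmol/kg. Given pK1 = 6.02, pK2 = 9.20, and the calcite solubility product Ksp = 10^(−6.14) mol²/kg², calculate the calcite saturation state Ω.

α₂ = 1 / (1 + [H⁺]/K2 + [H⁺]²/(K1K2)) = 1 / (1 + 10^+1.40 + 10^-0.38)
   = 1 / (1 + 25.119 + 0.41687) = 1/26.536 = 0.03769
[CO3²⁻] = α₂ × DIC = 0.03769 × 2.30 = 0.08668 mmol/kg
Ksp = 10^(−6.14) = 7.244×10^-7
Ω = [Ca²⁺][CO3²⁻]/Ksp = (9.88×10^-3)(8.668×10^-5) / 7.244×10^-7 = 1.18

Ω = 1.18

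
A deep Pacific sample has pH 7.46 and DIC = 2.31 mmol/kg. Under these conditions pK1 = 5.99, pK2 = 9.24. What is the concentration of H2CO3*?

[CO2*] = 0.0745 mmol/kg

α₀ = 1 / (1 + K1/[H⁺] + K1K2/[H⁺]²) = 1 / (1 + 10^+1.47 + 10^-0.31)
   = 1 / (1 + 29.512 + 0.48978) = 1/31.002 = 0.03226
[CO2*] = α₀ × DIC = 0.03226 × 2.31 = 0.0745 mmol/kg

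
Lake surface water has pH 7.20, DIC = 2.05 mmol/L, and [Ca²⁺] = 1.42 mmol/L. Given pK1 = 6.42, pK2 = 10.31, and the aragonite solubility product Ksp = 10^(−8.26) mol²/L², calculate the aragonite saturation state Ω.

α₂ = 1 / (1 + [H⁺]/K2 + [H⁺]²/(K1K2)) = 1 / (1 + 10^+3.11 + 10^+2.33)
   = 1 / (1 + 1288.2 + 213.80) = 1/1503.0 = 0.0006653
[CO3²⁻] = α₂ × DIC = 0.0006653 × 2.05 = 0.001364 mmol/L = 1.364 μmol/L
Ksp = 10^(−8.26) = 5.495×10^-9
Ω = [Ca²⁺][CO3²⁻]/Ksp = (1.42×10^-3)(1.364×10^-6) / 5.495×10^-9 = 0.352

Ω = 0.352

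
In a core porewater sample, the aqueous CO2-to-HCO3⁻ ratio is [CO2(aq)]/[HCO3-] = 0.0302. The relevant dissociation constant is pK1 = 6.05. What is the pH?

From K1 = [H⁺][HCO3-]/[CO2(aq)]:  pH = pK1 − log₁₀([CO2(aq)]/[HCO3-])
log₁₀(0.0302) = -1.520
pH = 6.05 − (-1.520) = 7.57

pH = 7.57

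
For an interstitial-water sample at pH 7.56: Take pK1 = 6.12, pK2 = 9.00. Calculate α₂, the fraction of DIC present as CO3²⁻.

α₂ = 0.0338

α₂ = 1 / (1 + [H⁺]/K2 + [H⁺]²/(K1K2)) = 1 / (1 + 10^+1.44 + 10^+0.00)
   = 1 / (1 + 27.542 + 1.0000) = 1/29.542 = 0.03385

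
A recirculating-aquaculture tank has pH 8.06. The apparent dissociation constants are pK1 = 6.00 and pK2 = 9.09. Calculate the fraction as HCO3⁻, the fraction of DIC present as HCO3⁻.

α₁ = 0.907

α₁ = 1 / (1 + [H⁺]/K1 + K2/[H⁺]) = 1 / (1 + 10^-2.06 + 10^-1.03)
   = 1 / (1 + 0.0087096 + 0.093325) = 1/1.1020 = 0.9074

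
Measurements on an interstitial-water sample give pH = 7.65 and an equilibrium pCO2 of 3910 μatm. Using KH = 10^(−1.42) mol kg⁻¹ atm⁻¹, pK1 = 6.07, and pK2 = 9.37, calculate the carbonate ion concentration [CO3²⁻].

[CO2*] = KH · pCO2 = 10^(−1.42) × 3910×10^-6 = 1.487×10^-4 mol/kg
α₀ = 1/(1 + K1/[H⁺] + K1K2/[H⁺]²) = 1/(1 + 10^+1.58 + 10^-0.14) = 0.02516
DIC = [CO2*]/α₀ = 1.487×10^-4 / 0.02516 = 5.908 mmol/kg
[CO3²⁻] = α₂·DIC; α₂ = 0.01823, so [CO3²⁻] = 0.01823 × 5.908 = 0.108 mmol/kg

[CO3²⁻] = 0.108 mmol/kg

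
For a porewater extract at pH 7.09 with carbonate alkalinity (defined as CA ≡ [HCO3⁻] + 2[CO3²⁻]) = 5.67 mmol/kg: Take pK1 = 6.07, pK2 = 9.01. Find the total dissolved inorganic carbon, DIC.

DIC = 6.13 mmol/kg

CA = [HCO3⁻] + 2[CO3²⁻] = (α₁ + 2α₂)·DIC
At pH 7.09: [H⁺]/K1 = 10^-1.02 = 0.095499, K2/[H⁺] = 10^-1.92 = 0.012023
α₁ = 1/(1 + 0.095499 + 0.012023) = 1/1.1075 = 0.9029; α₂ = α₁·K2/[H⁺] = 0.01086
α₁ + 2α₂ = 0.9246
DIC = CA / (α₁ + 2α₂) = 5.67 / 0.9246 = 6.13 mmol/kg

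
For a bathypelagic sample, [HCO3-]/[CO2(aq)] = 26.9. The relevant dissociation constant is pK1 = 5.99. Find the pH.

pH = 7.42

From K1 = [H⁺][HCO3-]/[CO2(aq)]:  pH = pK1 + log₁₀([HCO3-]/[CO2(aq)])
log₁₀(26.9) = +1.430
pH = 5.99 + (+1.430) = 7.42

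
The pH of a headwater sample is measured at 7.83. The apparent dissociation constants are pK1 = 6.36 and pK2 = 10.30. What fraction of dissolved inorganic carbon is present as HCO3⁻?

α₁ = 0.964

α₁ = 1 / (1 + [H⁺]/K1 + K2/[H⁺]) = 1 / (1 + 10^-1.47 + 10^-2.47)
   = 1 / (1 + 0.033884 + 0.0033884) = 1/1.0373 = 0.9641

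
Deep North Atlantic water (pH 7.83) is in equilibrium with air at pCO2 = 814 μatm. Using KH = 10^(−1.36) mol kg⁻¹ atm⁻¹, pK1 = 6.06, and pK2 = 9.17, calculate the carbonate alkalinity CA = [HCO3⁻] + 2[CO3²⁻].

[CO2*] = KH · pCO2 = 10^(−1.36) × 814×10^-6 = 3.553×10^-5 mol/kg
α₀ = 1/(1 + K1/[H⁺] + K1K2/[H⁺]²) = 1/(1 + 10^+1.77 + 10^+0.43) = 0.01598
DIC = [CO2*]/α₀ = 3.553×10^-5 / 0.01598 = 2.223 mmol/kg
CA = (α₁ + 2α₂)·DIC = (0.9410 + 2×0.04301) × 2.223 = 2.28 mmol/kg

CA = 2.28 mmol/kg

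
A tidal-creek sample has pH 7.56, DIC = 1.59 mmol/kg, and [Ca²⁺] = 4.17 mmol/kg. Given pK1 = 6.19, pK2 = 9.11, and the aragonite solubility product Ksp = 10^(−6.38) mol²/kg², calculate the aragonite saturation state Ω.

Ω = 0.419

α₂ = 1 / (1 + [H⁺]/K2 + [H⁺]²/(K1K2)) = 1 / (1 + 10^+1.55 + 10^+0.18)
   = 1 / (1 + 35.481 + 1.5136) = 1/37.995 = 0.02632
[CO3²⁻] = α₂ × DIC = 0.02632 × 1.59 = 0.04185 mmol/kg
Ksp = 10^(−6.38) = 4.169×10^-7
Ω = [Ca²⁺][CO3²⁻]/Ksp = (4.17×10^-3)(4.185×10^-5) / 4.169×10^-7 = 0.419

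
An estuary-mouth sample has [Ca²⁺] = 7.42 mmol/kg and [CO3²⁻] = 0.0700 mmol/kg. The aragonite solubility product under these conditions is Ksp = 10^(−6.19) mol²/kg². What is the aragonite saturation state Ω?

Ω = 0.804

Ksp = 10^(−6.19) = 6.457×10^-7
Ω = [Ca²⁺][CO3²⁻]/Ksp = (7.42×10^-3)(0.0700×10^-3) / 6.457×10^-7 = 0.804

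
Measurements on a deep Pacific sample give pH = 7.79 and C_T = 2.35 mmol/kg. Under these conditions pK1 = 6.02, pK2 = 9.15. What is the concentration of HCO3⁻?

[HCO3⁻] = 2.22 mmol/kg

α₁ = 1 / (1 + [H⁺]/K1 + K2/[H⁺]) = 1 / (1 + 10^-1.77 + 10^-1.36)
   = 1 / (1 + 0.016982 + 0.043652) = 1/1.0606 = 0.9428
[HCO3⁻] = α₁ × DIC = 0.9428 × 2.35 = 2.22 mmol/kg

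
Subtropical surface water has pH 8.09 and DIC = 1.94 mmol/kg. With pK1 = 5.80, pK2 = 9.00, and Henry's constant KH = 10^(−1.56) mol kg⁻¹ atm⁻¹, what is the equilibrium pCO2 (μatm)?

α₀ = 1 / (1 + K1/[H⁺] + K1K2/[H⁺]²) = 1 / (1 + 10^+2.29 + 10^+1.38)
   = 1 / (1 + 194.98 + 23.988) = 1/219.97 = 0.004546
[CO2*] = α₀ × DIC = 0.004546 × 1.94 = 0.008819 mmol/kg = 8.819 μmol/kg
pCO2 = [CO2*]/KH = 8.819×10^-6 / 2.754×10^-2 = 320 μatm

pCO2 = 320 μatm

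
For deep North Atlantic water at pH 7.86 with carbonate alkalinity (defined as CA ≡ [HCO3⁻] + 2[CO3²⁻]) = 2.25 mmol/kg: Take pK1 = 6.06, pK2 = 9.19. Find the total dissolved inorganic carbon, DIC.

DIC = 2.19 mmol/kg

CA = [HCO3⁻] + 2[CO3²⁻] = (α₁ + 2α₂)·DIC
At pH 7.86: [H⁺]/K1 = 10^-1.80 = 0.015849, K2/[H⁺] = 10^-1.33 = 0.046774
α₁ = 1/(1 + 0.015849 + 0.046774) = 1/1.0626 = 0.9411; α₂ = α₁·K2/[H⁺] = 0.04402
α₁ + 2α₂ = 1.0291
DIC = CA / (α₁ + 2α₂) = 2.25 / 1.0291 = 2.19 mmol/kg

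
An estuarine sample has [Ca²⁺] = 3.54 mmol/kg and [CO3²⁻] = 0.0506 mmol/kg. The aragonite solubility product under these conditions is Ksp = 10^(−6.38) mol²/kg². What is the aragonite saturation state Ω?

Ω = 0.430

Ksp = 10^(−6.38) = 4.169×10^-7
Ω = [Ca²⁺][CO3²⁻]/Ksp = (3.54×10^-3)(0.0506×10^-3) / 4.169×10^-7 = 0.430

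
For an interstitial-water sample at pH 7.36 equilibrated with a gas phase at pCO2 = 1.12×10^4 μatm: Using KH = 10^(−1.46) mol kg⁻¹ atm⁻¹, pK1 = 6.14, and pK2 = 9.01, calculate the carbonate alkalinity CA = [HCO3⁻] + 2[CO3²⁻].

[CO2*] = KH · pCO2 = 10^(−1.46) × 1.12×10^4×10^-6 = 3.883×10^-4 mol/kg
α₀ = 1/(1 + K1/[H⁺] + K1K2/[H⁺]²) = 1/(1 + 10^+1.22 + 10^-0.43) = 0.05566
DIC = [CO2*]/α₀ = 3.883×10^-4 / 0.05566 = 6.978 mmol/kg
CA = (α₁ + 2α₂)·DIC = (0.9237 + 2×0.02068) × 6.978 = 6.73 mmol/kg

CA = 6.73 mmol/kg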